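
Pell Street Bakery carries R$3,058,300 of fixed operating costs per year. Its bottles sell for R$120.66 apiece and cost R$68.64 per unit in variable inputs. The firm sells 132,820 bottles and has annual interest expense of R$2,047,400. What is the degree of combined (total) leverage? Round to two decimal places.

3.83

At 132,820 units, contribution = 132,820 × R$52.02 = R$6,909,296.40.
EBIT = R$6,909,296.40 − R$3,058,300 = R$3,850,996.40. Interest = R$2,047,400.00.
DOL = R$6,909,296.40 ÷ R$3,850,996.40 = 1.7942; DFL = R$3,850,996.40 ÷ R$1,803,596.40 = 2.1352.
DCL = DOL × DFL = 1.7942 × 2.1352 = 3.8310.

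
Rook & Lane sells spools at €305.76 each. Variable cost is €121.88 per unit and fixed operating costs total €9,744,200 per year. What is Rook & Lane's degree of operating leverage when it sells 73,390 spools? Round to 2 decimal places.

At 73,390 units, contribution = 73,390 × €183.88 = €13,494,953.20.
EBIT = €13,494,953.20 − €9,744,200 = €3,750,753.20.
So DOL = total CM / EBIT = €13,494,953.20 / €3,750,753.20 = 3.5979.

3.60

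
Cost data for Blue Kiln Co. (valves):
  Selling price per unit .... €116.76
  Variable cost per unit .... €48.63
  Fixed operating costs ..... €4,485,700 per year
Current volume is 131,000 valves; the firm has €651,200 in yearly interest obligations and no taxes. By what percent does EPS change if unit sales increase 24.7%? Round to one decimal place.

Total contribution margin = 131,000 × €68.13 = €8,925,030.00.
EBIT = €8,925,030.00 − €4,485,700 = €4,439,330.00.
Interest = €651,200.00, so EBIT − I = €3,788,130.00.
Degree of combined leverage = contribution ÷ (EBIT − I) = €8,925,030.00 ÷ €3,788,130.00 = 2.3561.
EPS therefore changes by 2.3561 × (+24.7%) = +58.2%.

+58.2%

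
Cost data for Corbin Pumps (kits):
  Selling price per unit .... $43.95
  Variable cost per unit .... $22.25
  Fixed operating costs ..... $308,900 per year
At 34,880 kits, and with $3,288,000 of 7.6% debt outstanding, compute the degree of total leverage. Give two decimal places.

3.82

Contribution at this volume is 34,880 × $21.70 = $756,896.00.
EBIT = $756,896.00 − $308,900 = $447,996.00. Interest = $249,888.00.
DOL = $756,896.00 ÷ $447,996.00 = 1.6895; DFL = $447,996.00 ÷ $198,108.00 = 2.2614.
Combined leverage = 1.6895 × 2.2614 = 3.8206.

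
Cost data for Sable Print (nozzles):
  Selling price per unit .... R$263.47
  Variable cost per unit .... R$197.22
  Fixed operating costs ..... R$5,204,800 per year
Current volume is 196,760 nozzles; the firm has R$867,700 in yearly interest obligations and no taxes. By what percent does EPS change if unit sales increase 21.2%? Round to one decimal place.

At 196,760 units, contribution = 196,760 × R$66.25 = R$13,035,350.00.
Operating income = contribution − fixed costs = R$13,035,350.00 − R$5,204,800 = R$7,830,550.00.
After interest of R$867,700.00, pre-tax earnings = R$6,962,850.00.
DCL = total CM / (EBIT − I) = R$13,035,350.00 / R$6,962,850.00 = 1.8721.
EPS therefore changes by 1.8721 × (+21.2%) = +39.7%.

+39.7%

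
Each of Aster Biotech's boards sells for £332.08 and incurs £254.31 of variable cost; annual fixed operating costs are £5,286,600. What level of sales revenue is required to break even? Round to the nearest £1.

CM per unit = £332.08 − £254.31 = £77.77; CM ratio = £77.77 / £332.08 = 0.2342.
Break-even revenue = fixed costs × price ÷ CM = £5,286,600 × £332.08 ÷ £77.77 = £22,573,925.

£22,573,925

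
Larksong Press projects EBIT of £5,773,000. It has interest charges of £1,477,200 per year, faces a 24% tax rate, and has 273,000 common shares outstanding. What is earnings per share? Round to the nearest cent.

£11.96

Interest = £1,477,200.00, so EBT = £5,773,000 − £1,477,200.00 = £4,295,800.00.
After tax at 24%: net income = £4,295,800.00 × 0.76 = £3,264,808.00.
EPS = £3,264,808.00 ÷ 273,000 = £11.96.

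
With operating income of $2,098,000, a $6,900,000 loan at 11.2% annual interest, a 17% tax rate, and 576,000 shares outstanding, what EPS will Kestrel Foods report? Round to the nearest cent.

$1.91

Pre-tax income = $2,098,000 − $772,800.00 = $1,325,200.00.
Net income = $1,325,200.00 × (1 − 0.17) = $1,099,916.00.
EPS = $1,099,916.00 ÷ 576,000 = $1.91.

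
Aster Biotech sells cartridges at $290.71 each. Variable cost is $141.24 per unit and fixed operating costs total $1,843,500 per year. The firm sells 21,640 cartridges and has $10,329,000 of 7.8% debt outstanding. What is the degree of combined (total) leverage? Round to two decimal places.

Total contribution margin = 21,640 × $149.47 = $3,234,530.80.
EBIT = $3,234,530.80 − $1,843,500 = $1,391,030.80. Interest = $805,662.00.
DOL = $3,234,530.80 ÷ $1,391,030.80 = 2.3253; DFL = $1,391,030.80 ÷ $585,368.80 = 2.3763.
DCL = DOL × DFL = 2.3253 × 2.3763 = 5.5256.

5.53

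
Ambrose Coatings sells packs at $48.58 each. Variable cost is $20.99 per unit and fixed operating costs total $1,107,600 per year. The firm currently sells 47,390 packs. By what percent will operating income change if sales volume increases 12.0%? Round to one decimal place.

Total contribution margin = 47,390 × $27.59 = $1,307,490.10.
Operating income = contribution − fixed costs = $1,307,490.10 − $1,107,600 = $199,890.10.
So DOL = total CM / EBIT = $1,307,490.10 / $199,890.10 = 6.5410.
Operating income changes by 6.5410 × +12.0% = +78.5%.

+78.5%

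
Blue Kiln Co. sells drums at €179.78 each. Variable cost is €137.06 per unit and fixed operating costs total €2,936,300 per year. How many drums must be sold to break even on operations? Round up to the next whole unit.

68,734 drums

Each unit contributes €179.78 − €137.06 = €42.72.
Units to break even: €2,936,300 ÷ €42.72 = 68,733.61, rounded up to 68,734.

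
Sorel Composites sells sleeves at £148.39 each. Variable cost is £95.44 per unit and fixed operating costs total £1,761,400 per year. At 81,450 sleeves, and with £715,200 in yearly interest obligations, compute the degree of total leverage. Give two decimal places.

At 81,450 units, contribution = 81,450 × £52.95 = £4,312,777.50.
Operating income = contribution − fixed costs = £4,312,777.50 − £1,761,400 = £2,551,377.50. Interest = £715,200.00.
DOL = £4,312,777.50 ÷ £2,551,377.50 = 1.6904; DFL = £2,551,377.50 ÷ £1,836,177.50 = 1.3895.
Combined leverage = 1.6904 × 1.3895 = 2.3488.

2.35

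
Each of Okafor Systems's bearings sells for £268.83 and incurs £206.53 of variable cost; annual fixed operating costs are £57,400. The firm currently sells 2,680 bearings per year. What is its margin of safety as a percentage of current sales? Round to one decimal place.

Unit CM = price − variable cost = £268.83 − £206.53 = £62.30. Break-even units = £57,400 ÷ £62.30 = 921.35; break-even revenue = 921.35 × £268.83 = £247,686.07.
Current sales = 2,680 × £268.83 = £720,464.40.
Margin of safety = (£720,464.40 − £247,686.07) ÷ £720,464.40 = 65.6%.

65.6%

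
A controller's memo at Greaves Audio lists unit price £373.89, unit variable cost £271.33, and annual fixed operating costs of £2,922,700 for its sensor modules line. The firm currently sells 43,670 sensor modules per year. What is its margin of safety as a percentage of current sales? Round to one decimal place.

34.7%

Contribution margin per unit = £373.89 − £271.33 = £102.56. Break-even units = £2,922,700 ÷ £102.56 = 28,497.46; break-even revenue = 28,497.46 × £373.89 = £10,654,917.15.
Current sales = 43,670 × £373.89 = £16,327,776.30.
Margin of safety = (£16,327,776.30 − £10,654,917.15) ÷ £16,327,776.30 = 34.7%.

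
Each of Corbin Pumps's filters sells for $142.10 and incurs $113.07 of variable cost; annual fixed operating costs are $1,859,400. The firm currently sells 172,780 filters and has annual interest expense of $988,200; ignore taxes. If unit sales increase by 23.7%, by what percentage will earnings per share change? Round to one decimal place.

At 172,780 units, contribution = 172,780 × $29.03 = $5,015,803.40.
EBIT = $5,015,803.40 − $1,859,400 = $3,156,403.40.
After interest of $988,200.00, pre-tax earnings = $2,168,203.40.
DCL = total CM / (EBIT − I) = $5,015,803.40 / $2,168,203.40 = 2.3133.
%ΔEPS = DCL × %ΔSales = 2.3133 × +23.7% = +54.8%.

+54.8%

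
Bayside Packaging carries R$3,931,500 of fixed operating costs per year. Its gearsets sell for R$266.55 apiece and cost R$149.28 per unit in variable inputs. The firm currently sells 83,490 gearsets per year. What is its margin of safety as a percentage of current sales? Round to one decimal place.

59.8%

Contribution margin per unit = R$266.55 − R$149.28 = R$117.27. Break-even units = R$3,931,500 ÷ R$117.27 = 33,525.20; break-even revenue = 33,525.20 × R$266.55 = R$8,936,141.60.
Current sales = 83,490 × R$266.55 = R$22,254,259.50.
Margin of safety = (R$22,254,259.50 − R$8,936,141.60) ÷ R$22,254,259.50 = 59.8%.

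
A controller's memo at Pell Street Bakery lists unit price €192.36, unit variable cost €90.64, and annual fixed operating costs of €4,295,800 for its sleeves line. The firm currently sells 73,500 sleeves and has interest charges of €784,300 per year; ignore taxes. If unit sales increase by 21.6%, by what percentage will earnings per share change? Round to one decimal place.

+67.4%

At 73,500 units, contribution = 73,500 × €101.72 = €7,476,420.00.
Operating income = contribution − fixed costs = €7,476,420.00 − €4,295,800 = €3,180,620.00.
Interest = €784,300.00, so EBIT − I = €2,396,320.00.
Degree of combined leverage = contribution ÷ (EBIT − I) = €7,476,420.00 ÷ €2,396,320.00 = 3.1200.
%ΔEPS = DCL × %ΔSales = 3.1200 × +21.6% = +67.4%.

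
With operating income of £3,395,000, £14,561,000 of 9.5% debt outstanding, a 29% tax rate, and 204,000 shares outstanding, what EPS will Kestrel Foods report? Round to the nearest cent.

Interest = £1,383,295.00, so EBT = £3,395,000 − £1,383,295.00 = £2,011,705.00.
Net income = £2,011,705.00 × (1 − 0.29) = £1,428,310.55.
Per share: £1,428,310.55 / 204,000 shares = £7.00.

£7.00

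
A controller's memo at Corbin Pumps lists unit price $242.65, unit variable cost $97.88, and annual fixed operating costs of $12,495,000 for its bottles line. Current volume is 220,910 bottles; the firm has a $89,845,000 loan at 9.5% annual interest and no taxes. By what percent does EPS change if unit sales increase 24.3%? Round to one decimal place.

At 220,910 units, contribution = 220,910 × $144.77 = $31,981,140.70.
EBIT = $31,981,140.70 − $12,495,000 = $19,486,140.70.
After interest of $8,535,275.00, pre-tax earnings = $10,950,865.70.
DCL = total CM / (EBIT − I) = $31,981,140.70 / $10,950,865.70 = 2.9204.
%ΔEPS = DCL × %ΔSales = 2.9204 × +24.3% = +71.0%.

+71.0%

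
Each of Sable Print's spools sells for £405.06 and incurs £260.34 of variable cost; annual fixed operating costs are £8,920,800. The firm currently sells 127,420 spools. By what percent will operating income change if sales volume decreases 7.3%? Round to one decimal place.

Total contribution margin = 127,420 × £144.72 = £18,440,222.40.
EBIT = £18,440,222.40 − £8,920,800 = £9,519,422.40.
Degree of operating leverage = £18,440,222.40 / £9,519,422.40 = 1.9371.
So EBIT moves 1.9371 × (-7.3%) = -14.1%.

-14.1%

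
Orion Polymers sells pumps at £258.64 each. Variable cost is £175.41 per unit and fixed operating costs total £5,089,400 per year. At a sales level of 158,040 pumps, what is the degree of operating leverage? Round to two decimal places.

Contribution at this volume is 158,040 × £83.23 = £13,153,669.20.
Operating income = contribution − fixed costs = £13,153,669.20 − £5,089,400 = £8,064,269.20.
So DOL = total CM / EBIT = £13,153,669.20 / £8,064,269.20 = 1.6311.

1.63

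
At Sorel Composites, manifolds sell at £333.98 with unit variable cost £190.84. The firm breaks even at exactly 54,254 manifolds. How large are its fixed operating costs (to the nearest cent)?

Unit CM = price − variable cost = £333.98 − £190.84 = £143.14.
Since BE = FC / CM, FC = 54,254 × £143.14 = £7,765,917.56.

£7,765,917.56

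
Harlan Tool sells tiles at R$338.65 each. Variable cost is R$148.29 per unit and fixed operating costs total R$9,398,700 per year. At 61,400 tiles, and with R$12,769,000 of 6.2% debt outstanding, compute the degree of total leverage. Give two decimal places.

Contribution at this volume is 61,400 × R$190.36 = R$11,688,104.00.
Subtracting fixed costs: EBIT = R$11,688,104.00 − R$9,398,700 = R$2,289,404.00. Interest = R$791,678.00.
DOL = R$11,688,104.00 ÷ R$2,289,404.00 = 5.1053; DFL = R$2,289,404.00 ÷ R$1,497,726.00 = 1.5286.
DCL = DOL × DFL = 5.1053 × 1.5286 = 7.8040.

7.80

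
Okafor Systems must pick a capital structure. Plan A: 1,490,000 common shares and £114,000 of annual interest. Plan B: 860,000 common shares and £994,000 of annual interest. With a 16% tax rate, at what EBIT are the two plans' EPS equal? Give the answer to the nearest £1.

£2,195,270

At indifference, (EBIT − 114,000)(1 − t)/1,490,000 = (EBIT − 994,000)(1 − t)/860,000.
The (1 − t) factor cancels: (EBIT − 114,000) × 860,000 = (EBIT − 994,000) × 1,490,000.
EBIT × (1,490,000 − 860,000) = 994,000 × 1,490,000 − 114,000 × 860,000 = 1,383,020,000,000, so EBIT = 1,383,020,000,000 ÷ 630,000 = 2,195,269.84.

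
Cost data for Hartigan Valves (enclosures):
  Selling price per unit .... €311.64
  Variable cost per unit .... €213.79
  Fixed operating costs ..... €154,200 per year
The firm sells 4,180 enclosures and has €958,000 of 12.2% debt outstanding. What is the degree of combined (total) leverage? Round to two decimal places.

2.97

Total contribution margin = 4,180 × €97.85 = €409,013.00.
EBIT = €409,013.00 − €154,200 = €254,813.00. Interest = €116,876.00.
DOL = €409,013.00 ÷ €254,813.00 = 1.6051; DFL = €254,813.00 ÷ €137,937.00 = 1.8473.
DCL = DOL × DFL = 1.6051 × 1.8473 = 2.9651.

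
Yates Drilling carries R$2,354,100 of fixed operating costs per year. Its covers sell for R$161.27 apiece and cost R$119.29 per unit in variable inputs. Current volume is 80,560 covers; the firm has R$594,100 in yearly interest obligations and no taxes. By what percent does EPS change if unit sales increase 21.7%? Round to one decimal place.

+169.2%

Contribution at this volume is 80,560 × R$41.98 = R$3,381,908.80.
Subtracting fixed costs: EBIT = R$3,381,908.80 − R$2,354,100 = R$1,027,808.80.
After interest of R$594,100.00, pre-tax earnings = R$433,708.80.
DCL = total CM / (EBIT − I) = R$3,381,908.80 / R$433,708.80 = 7.7976.
%ΔEPS = DCL × %ΔSales = 7.7976 × +21.7% = +169.2%.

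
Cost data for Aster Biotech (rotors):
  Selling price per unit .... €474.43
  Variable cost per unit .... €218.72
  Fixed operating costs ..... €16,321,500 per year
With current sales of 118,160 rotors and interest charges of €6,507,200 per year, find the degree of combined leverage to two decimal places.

4.09

Contribution at this volume is 118,160 × €255.71 = €30,214,693.60.
Subtracting fixed costs: EBIT = €30,214,693.60 − €16,321,500 = €13,893,193.60. Interest = €6,507,200.00, so EBIT − I = €7,385,993.60.
Degree of total leverage = total CM / (EBIT − interest) = €30,214,693.60 / €7,385,993.60 = 4.0908.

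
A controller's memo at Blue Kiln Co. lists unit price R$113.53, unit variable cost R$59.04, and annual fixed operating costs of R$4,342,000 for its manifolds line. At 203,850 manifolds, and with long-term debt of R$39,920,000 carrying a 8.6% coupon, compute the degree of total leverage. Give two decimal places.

3.33

At 203,850 units, contribution = 203,850 × R$54.49 = R$11,107,786.50.
Operating income = contribution − fixed costs = R$11,107,786.50 − R$4,342,000 = R$6,765,786.50. Interest = R$3,433,120.00, so EBIT − I = R$3,332,666.50.
DCL = contribution ÷ (EBIT − I) = R$11,107,786.50 ÷ R$3,332,666.50 = 3.3330.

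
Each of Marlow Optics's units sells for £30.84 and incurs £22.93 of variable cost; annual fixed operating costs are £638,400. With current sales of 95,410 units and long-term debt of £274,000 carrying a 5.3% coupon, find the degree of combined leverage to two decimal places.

Contribution at this volume is 95,410 × £7.91 = £754,693.10.
Operating income = contribution − fixed costs = £754,693.10 − £638,400 = £116,293.10. Interest = £14,522.00.
DOL = £754,693.10 ÷ £116,293.10 = 6.4896; DFL = £116,293.10 ÷ £101,771.10 = 1.1427.
DCL = DOL × DFL = 6.4896 × 1.1427 = 7.4157.

7.42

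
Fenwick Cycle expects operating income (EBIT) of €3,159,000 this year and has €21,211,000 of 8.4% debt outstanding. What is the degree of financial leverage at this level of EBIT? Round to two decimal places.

Interest = €1,781,724.00.
DFL = EBIT ÷ (EBIT − I) = €3,159,000 ÷ (€3,159,000 − €1,781,724.00) = €3,159,000 ÷ €1,377,276.00 = 2.2937.

2.29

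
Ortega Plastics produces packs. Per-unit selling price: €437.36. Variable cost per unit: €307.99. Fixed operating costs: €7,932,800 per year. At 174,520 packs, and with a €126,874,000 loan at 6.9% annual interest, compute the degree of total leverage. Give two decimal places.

Contribution at this volume is 174,520 × €129.37 = €22,577,652.40.
Subtracting fixed costs: EBIT = €22,577,652.40 − €7,932,800 = €14,644,852.40. Interest = €8,754,306.00, so EBIT − I = €5,890,546.40.
DCL = contribution ÷ (EBIT − I) = €22,577,652.40 ÷ €5,890,546.40 = 3.8329.

3.83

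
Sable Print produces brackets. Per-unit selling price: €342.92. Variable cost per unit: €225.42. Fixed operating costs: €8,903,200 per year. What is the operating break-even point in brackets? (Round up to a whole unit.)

Contribution margin per unit = €342.92 − €225.42 = €117.50.
Units to break even: €8,903,200 ÷ €117.50 = 75,771.91, rounded up to 75,772.

75,772 brackets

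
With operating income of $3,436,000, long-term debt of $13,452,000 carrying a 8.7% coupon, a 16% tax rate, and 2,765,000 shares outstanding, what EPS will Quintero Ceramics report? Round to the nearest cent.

$0.69

Pre-tax income = $3,436,000 − $1,170,324.00 = $2,265,676.00.
Net income = $2,265,676.00 × (1 − 0.16) = $1,903,167.84.
EPS = $1,903,167.84 ÷ 2,765,000 = $0.69.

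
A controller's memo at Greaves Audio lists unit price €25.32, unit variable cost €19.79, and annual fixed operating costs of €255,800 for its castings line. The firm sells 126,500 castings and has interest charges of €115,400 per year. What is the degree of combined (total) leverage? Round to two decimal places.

2.13

Total contribution margin = 126,500 × €5.53 = €699,545.00.
EBIT = €699,545.00 − €255,800 = €443,745.00. Interest = €115,400.00.
DOL = €699,545.00 ÷ €443,745.00 = 1.5765; DFL = €443,745.00 ÷ €328,345.00 = 1.3515.
Combined leverage = 1.5765 × 1.3515 = 2.1306.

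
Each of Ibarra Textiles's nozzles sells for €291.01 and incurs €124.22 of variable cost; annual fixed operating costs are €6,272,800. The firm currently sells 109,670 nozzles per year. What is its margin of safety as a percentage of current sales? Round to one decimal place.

Contribution margin per unit = €291.01 − €124.22 = €166.79. Break-even units = €6,272,800 ÷ €166.79 = 37,608.97; break-even revenue = 37,608.97 × €291.01 = €10,944,586.17.
Actual sales revenue = 109,670 × €291.01 = €31,915,066.70.
Margin of safety = (€31,915,066.70 − €10,944,586.17) ÷ €31,915,066.70 = 65.7%.

65.7%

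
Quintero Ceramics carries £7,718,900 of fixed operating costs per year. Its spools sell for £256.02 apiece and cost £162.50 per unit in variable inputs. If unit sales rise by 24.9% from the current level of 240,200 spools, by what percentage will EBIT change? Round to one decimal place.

+37.9%

At 240,200 units, contribution = 240,200 × £93.52 = £22,463,504.00.
EBIT = £22,463,504.00 − £7,718,900 = £14,744,604.00.
Degree of operating leverage = £22,463,504.00 / £14,744,604.00 = 1.5235.
So EBIT moves 1.5235 × (+24.9%) = +37.9%.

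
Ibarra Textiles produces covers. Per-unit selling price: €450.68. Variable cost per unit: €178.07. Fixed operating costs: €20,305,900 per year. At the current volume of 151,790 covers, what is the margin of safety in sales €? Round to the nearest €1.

€34,838,918

Each unit contributes €450.68 − €178.07 = €272.61. Break-even units = €20,305,900 ÷ €272.61 = 74,487.00; break-even revenue = 74,487.00 × €450.68 = €33,569,799.39.
Actual sales revenue = 151,790 × €450.68 = €68,408,717.20.
Margin of safety = €68,408,717.20 − €33,569,799.39 = €34,838,918.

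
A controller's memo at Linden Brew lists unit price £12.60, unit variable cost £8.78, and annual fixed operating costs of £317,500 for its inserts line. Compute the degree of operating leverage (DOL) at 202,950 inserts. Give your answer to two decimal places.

At 202,950 units, contribution = 202,950 × £3.82 = £775,269.00.
Subtracting fixed costs: EBIT = £775,269.00 − £317,500 = £457,769.00.
So DOL = total CM / EBIT = £775,269.00 / £457,769.00 = 1.6936.

1.69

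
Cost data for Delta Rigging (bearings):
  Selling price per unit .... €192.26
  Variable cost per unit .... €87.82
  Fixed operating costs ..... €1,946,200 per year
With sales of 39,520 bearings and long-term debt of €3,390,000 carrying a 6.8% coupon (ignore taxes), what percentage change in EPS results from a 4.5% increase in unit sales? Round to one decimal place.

+9.5%

At 39,520 units, contribution = 39,520 × €104.44 = €4,127,468.80.
Operating income = contribution − fixed costs = €4,127,468.80 − €1,946,200 = €2,181,268.80.
After interest of €230,520.00, pre-tax earnings = €1,950,748.80.
DCL = total CM / (EBIT − I) = €4,127,468.80 / €1,950,748.80 = 2.1158.
EPS therefore changes by 2.1158 × (+4.5%) = +9.5%.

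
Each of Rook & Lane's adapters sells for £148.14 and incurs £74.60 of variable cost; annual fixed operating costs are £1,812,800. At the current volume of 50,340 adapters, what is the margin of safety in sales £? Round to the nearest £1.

£3,805,638

Contribution margin per unit = £148.14 − £74.60 = £73.54. Break-even units = £1,812,800 ÷ £73.54 = 24,650.53; break-even revenue = 24,650.53 × £148.14 = £3,651,729.56.
Actual sales revenue = 50,340 × £148.14 = £7,457,367.60.
Margin of safety = £7,457,367.60 − £3,651,729.56 = £3,805,638.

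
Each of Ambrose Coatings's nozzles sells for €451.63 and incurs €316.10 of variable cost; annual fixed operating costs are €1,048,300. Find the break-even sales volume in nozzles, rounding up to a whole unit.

7,735 nozzles

Unit CM = price − variable cost = €451.63 − €316.10 = €135.53.
Break-even Q = €1,048,300 / €135.53 = 7,734.82 → 7,735 nozzles.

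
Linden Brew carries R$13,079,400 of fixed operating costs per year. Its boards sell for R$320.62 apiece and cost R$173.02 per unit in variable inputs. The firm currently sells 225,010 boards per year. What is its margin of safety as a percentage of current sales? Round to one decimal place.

60.6%

Contribution margin per unit = R$320.62 − R$173.02 = R$147.60. Break-even units = R$13,079,400 ÷ R$147.60 = 88,613.82; break-even revenue = 88,613.82 × R$320.62 = R$28,411,363.33.
Actual sales revenue = 225,010 × R$320.62 = R$72,142,706.20.
Margin of safety = (R$72,142,706.20 − R$28,411,363.33) ÷ R$72,142,706.20 = 60.6%.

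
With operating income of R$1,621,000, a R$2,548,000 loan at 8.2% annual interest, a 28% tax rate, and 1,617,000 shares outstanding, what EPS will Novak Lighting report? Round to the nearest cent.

R$0.63

Pre-tax income = R$1,621,000 − R$208,936.00 = R$1,412,064.00.
After tax at 28%: net income = R$1,412,064.00 × 0.72 = R$1,016,686.08.
Per share: R$1,016,686.08 / 1,617,000 shares = R$0.63.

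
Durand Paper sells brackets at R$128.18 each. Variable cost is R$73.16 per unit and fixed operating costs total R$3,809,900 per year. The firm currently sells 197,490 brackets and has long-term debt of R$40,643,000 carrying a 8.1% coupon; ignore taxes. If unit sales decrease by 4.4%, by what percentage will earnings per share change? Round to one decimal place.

-12.7%

Total contribution margin = 197,490 × R$55.02 = R$10,865,899.80.
EBIT = R$10,865,899.80 − R$3,809,900 = R$7,055,999.80.
Interest = R$3,292,083.00, so EBIT − I = R$3,763,916.80.
Degree of combined leverage = contribution ÷ (EBIT − I) = R$10,865,899.80 ÷ R$3,763,916.80 = 2.8869.
EPS therefore changes by 2.8869 × (-4.4%) = -12.7%.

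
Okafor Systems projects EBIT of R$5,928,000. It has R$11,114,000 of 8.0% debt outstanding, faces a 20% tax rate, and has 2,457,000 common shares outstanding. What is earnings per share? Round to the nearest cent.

R$1.64

Interest = R$889,120.00, so EBT = R$5,928,000 − R$889,120.00 = R$5,038,880.00.
Net income = R$5,038,880.00 × (1 − 0.20) = R$4,031,104.00.
EPS = R$4,031,104.00 ÷ 2,457,000 = R$1.64.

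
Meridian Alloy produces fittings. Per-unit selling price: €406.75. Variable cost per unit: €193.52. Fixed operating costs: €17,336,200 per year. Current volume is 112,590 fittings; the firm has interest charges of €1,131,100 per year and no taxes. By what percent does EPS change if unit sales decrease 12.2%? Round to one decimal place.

At 112,590 units, contribution = 112,590 × €213.23 = €24,007,565.70.
EBIT = €24,007,565.70 − €17,336,200 = €6,671,365.70.
Interest = €1,131,100.00, so EBIT − I = €5,540,265.70.
DCL = total CM / (EBIT − I) = €24,007,565.70 / €5,540,265.70 = 4.3333.
%ΔEPS = DCL × %ΔSales = 4.3333 × -12.2% = -52.9%.

-52.9%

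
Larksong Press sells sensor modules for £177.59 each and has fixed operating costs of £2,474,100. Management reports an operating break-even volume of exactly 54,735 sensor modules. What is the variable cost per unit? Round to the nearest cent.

£132.39

At break-even, FC = Q × (P − VC), so P − VC = £2,474,100 ÷ 54,735 = £45.2014.
Hence VC = price − CM = £177.59 − £45.2014 = £132.39.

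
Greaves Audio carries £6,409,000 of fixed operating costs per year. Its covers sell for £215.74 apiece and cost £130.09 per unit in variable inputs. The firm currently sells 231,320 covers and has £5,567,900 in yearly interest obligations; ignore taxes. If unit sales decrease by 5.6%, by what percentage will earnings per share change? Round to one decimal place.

-14.2%

Total contribution margin = 231,320 × £85.65 = £19,812,558.00.
Operating income = contribution − fixed costs = £19,812,558.00 − £6,409,000 = £13,403,558.00.
Interest = £5,567,900.00, so EBIT − I = £7,835,658.00.
DCL = total CM / (EBIT − I) = £19,812,558.00 / £7,835,658.00 = 2.5285.
%ΔEPS = DCL × %ΔSales = 2.5285 × -5.6% = -14.2%.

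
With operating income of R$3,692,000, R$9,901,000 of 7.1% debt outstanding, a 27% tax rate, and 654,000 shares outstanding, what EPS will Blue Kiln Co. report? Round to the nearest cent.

R$3.34

Pre-tax income = R$3,692,000 − R$702,971.00 = R$2,989,029.00.
Net income = R$2,989,029.00 × (1 − 0.27) = R$2,181,991.17.
Per share: R$2,181,991.17 / 654,000 shares = R$3.34.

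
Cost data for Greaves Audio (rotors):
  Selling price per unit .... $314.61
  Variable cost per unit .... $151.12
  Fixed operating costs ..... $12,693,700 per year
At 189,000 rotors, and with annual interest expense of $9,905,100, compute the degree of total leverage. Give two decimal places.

3.72

Contribution at this volume is 189,000 × $163.49 = $30,899,610.00.
Subtracting fixed costs: EBIT = $30,899,610.00 − $12,693,700 = $18,205,910.00. Interest = $9,905,100.00, so EBIT − I = $8,300,810.00.
DCL = contribution ÷ (EBIT − I) = $30,899,610.00 ÷ $8,300,810.00 = 3.7225.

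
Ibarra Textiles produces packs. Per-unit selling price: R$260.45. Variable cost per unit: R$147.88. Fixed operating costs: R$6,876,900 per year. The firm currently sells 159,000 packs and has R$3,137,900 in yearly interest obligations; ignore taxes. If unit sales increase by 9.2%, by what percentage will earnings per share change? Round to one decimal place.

+20.9%

Contribution at this volume is 159,000 × R$112.57 = R$17,898,630.00.
Operating income = contribution − fixed costs = R$17,898,630.00 − R$6,876,900 = R$11,021,730.00.
Interest = R$3,137,900.00, so EBIT − I = R$7,883,830.00.
DCL = total CM / (EBIT − I) = R$17,898,630.00 / R$7,883,830.00 = 2.2703.
%ΔEPS = DCL × %ΔSales = 2.2703 × +9.2% = +20.9%.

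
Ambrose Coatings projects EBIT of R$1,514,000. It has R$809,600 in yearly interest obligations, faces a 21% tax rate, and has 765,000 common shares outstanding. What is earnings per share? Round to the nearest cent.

Interest = R$809,600.00, so EBT = R$1,514,000 − R$809,600.00 = R$704,400.00.
After tax at 21%: net income = R$704,400.00 × 0.79 = R$556,476.00.
Per share: R$556,476.00 / 765,000 shares = R$0.73.

R$0.73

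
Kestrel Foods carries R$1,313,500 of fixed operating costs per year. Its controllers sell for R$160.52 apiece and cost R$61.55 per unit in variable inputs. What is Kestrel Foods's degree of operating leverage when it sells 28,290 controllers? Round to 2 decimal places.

1.88

At 28,290 units, contribution = 28,290 × R$98.97 = R$2,799,861.30.
EBIT = R$2,799,861.30 − R$1,313,500 = R$1,486,361.30.
DOL = contribution ÷ EBIT = R$2,799,861.30 ÷ R$1,486,361.30 = 1.8837.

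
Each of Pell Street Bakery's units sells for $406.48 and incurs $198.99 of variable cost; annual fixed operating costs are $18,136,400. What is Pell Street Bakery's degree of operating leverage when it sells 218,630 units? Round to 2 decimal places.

Contribution at this volume is 218,630 × $207.49 = $45,363,538.70.
EBIT = $45,363,538.70 − $18,136,400 = $27,227,138.70.
Degree of operating leverage = $45,363,538.70 / $27,227,138.70 = 1.6661.

1.67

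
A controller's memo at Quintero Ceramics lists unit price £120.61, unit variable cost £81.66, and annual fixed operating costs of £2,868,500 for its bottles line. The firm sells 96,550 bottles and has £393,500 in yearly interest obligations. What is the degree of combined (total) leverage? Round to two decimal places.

At 96,550 units, contribution = 96,550 × £38.95 = £3,760,622.50.
Subtracting fixed costs: EBIT = £3,760,622.50 − £2,868,500 = £892,122.50. Interest = £393,500.00, so EBIT − I = £498,622.50.
DCL = contribution ÷ (EBIT − I) = £3,760,622.50 ÷ £498,622.50 = 7.5420.

7.54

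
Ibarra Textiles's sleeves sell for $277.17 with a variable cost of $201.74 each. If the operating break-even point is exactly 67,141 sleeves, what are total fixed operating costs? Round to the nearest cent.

$5,064,445.63

Contribution margin per unit = $277.17 − $201.74 = $75.43.
Since BE = FC / CM, FC = 67,141 × $75.43 = $5,064,445.63.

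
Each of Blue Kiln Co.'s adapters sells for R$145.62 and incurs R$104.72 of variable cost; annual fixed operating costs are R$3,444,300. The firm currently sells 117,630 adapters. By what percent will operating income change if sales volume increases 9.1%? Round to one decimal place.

At 117,630 units, contribution = 117,630 × R$40.90 = R$4,811,067.00.
EBIT = R$4,811,067.00 − R$3,444,300 = R$1,366,767.00.
DOL = contribution ÷ EBIT = R$4,811,067.00 ÷ R$1,366,767.00 = 3.5200.
%ΔEBIT = DOL × %ΔSales = 3.5200 × +9.1% = +32.0%.

+32.0%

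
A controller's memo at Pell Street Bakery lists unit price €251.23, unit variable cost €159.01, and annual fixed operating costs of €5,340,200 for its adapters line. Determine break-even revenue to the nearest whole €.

€14,548,020

CM per unit = €251.23 − €159.01 = €92.22; CM ratio = €92.22 / €251.23 = 0.3671.
Break-even revenue = fixed costs × price ÷ CM = €5,340,200 × €251.23 ÷ €92.22 = €14,548,020.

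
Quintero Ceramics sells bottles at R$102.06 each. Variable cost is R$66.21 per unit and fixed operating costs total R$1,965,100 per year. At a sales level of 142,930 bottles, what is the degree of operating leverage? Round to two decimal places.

Contribution at this volume is 142,930 × R$35.85 = R$5,124,040.50.
Subtracting fixed costs: EBIT = R$5,124,040.50 − R$1,965,100 = R$3,158,940.50.
Degree of operating leverage = R$5,124,040.50 / R$3,158,940.50 = 1.6221.

1.62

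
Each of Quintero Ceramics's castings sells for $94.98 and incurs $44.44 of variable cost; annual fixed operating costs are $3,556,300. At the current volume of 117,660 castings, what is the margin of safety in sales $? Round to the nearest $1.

$4,491,980

Unit CM = price − variable cost = $94.98 − $44.44 = $50.54. Break-even units = $3,556,300 ÷ $50.54 = 70,366.05; break-even revenue = 70,366.05 × $94.98 = $6,683,367.12.
Actual sales revenue = 117,660 × $94.98 = $11,175,346.80.
Margin of safety = $11,175,346.80 − $6,683,367.12 = $4,491,980.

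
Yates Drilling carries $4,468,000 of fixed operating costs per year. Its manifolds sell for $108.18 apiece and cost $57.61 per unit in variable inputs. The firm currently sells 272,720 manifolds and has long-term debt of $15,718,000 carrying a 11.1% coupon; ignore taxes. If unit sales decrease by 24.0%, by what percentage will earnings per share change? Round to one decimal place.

-43.7%

At 272,720 units, contribution = 272,720 × $50.57 = $13,791,450.40.
EBIT = $13,791,450.40 − $4,468,000 = $9,323,450.40.
After interest of $1,744,698.00, pre-tax earnings = $7,578,752.40.
DCL = total CM / (EBIT − I) = $13,791,450.40 / $7,578,752.40 = 1.8198.
EPS therefore changes by 1.8198 × (-24.0%) = -43.7%.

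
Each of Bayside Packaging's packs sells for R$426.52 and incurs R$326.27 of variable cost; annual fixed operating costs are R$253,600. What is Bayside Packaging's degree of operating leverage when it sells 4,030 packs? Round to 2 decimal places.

2.69

Total contribution margin = 4,030 × R$100.25 = R$404,007.50.
Operating income = contribution − fixed costs = R$404,007.50 − R$253,600 = R$150,407.50.
Degree of operating leverage = R$404,007.50 / R$150,407.50 = 2.6861.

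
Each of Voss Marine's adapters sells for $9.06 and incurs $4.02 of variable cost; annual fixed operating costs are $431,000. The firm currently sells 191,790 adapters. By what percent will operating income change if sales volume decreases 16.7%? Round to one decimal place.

-30.1%

At 191,790 units, contribution = 191,790 × $5.04 = $966,621.60.
EBIT = $966,621.60 − $431,000 = $535,621.60.
So DOL = total CM / EBIT = $966,621.60 / $535,621.60 = 1.8047.
%ΔEBIT = DOL × %ΔSales = 1.8047 × -16.7% = -30.1%.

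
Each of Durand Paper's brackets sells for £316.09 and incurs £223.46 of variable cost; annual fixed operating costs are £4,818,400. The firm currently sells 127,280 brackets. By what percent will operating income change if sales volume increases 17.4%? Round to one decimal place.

+29.4%

At 127,280 units, contribution = 127,280 × £92.63 = £11,789,946.40.
EBIT = £11,789,946.40 − £4,818,400 = £6,971,546.40.
DOL = contribution ÷ EBIT = £11,789,946.40 ÷ £6,971,546.40 = 1.6912.
So EBIT moves 1.6912 × (+17.4%) = +29.4%.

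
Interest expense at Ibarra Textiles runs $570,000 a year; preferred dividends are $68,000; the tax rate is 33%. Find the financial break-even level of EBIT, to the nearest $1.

$671,493

Grossing the preferred dividend up to pre-tax terms: $68,000 / (1 − 0.33) = $101,492.54.
EPS = 0 when EBIT covers interest plus the pre-tax preferred burden: $570,000 + $101,492.54 = $671,492.54.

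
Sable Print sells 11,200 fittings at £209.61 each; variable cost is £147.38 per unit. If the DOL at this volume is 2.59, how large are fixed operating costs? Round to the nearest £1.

£427,873

Total contribution margin = 11,200 × £62.23 = £696,976.00.
Since DOL = CM ÷ EBIT, EBIT = £696,976.00 ÷ 2.59 = £269,102.70.
Fixed costs = CM − EBIT = £696,976.00 − £269,102.70 = £427,873.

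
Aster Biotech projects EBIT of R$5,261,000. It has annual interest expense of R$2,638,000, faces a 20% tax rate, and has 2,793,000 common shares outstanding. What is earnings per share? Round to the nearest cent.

R$0.75

Pre-tax income = R$5,261,000 − R$2,638,000.00 = R$2,623,000.00.
After tax at 20%: net income = R$2,623,000.00 × 0.80 = R$2,098,400.00.
Per share: R$2,098,400.00 / 2,793,000 shares = R$0.75.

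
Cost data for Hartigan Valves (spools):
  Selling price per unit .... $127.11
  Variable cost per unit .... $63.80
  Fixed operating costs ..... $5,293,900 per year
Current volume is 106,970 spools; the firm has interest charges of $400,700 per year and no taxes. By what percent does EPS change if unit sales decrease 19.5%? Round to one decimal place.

Contribution at this volume is 106,970 × $63.31 = $6,772,270.70.
Operating income = contribution − fixed costs = $6,772,270.70 − $5,293,900 = $1,478,370.70.
After interest of $400,700.00, pre-tax earnings = $1,077,670.70.
DCL = total CM / (EBIT − I) = $6,772,270.70 / $1,077,670.70 = 6.2842.
EPS therefore changes by 6.2842 × (-19.5%) = -122.5%.

-122.5%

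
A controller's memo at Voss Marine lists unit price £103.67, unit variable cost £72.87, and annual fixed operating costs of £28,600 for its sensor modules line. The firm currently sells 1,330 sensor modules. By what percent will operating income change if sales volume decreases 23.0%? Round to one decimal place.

-76.2%

Contribution at this volume is 1,330 × £30.80 = £40,964.00.
Subtracting fixed costs: EBIT = £40,964.00 − £28,600 = £12,364.00.
So DOL = total CM / EBIT = £40,964.00 / £12,364.00 = 3.3132.
So EBIT moves 3.3132 × (-23.0%) = -76.2%.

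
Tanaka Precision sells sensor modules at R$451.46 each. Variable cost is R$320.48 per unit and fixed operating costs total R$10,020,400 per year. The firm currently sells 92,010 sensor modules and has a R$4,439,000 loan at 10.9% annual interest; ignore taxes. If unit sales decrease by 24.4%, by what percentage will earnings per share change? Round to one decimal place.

At 92,010 units, contribution = 92,010 × R$130.98 = R$12,051,469.80.
Subtracting fixed costs: EBIT = R$12,051,469.80 − R$10,020,400 = R$2,031,069.80.
After interest of R$483,851.00, pre-tax earnings = R$1,547,218.80.
Degree of combined leverage = contribution ÷ (EBIT − I) = R$12,051,469.80 ÷ R$1,547,218.80 = 7.7891.
%ΔEPS = DCL × %ΔSales = 7.7891 × -24.4% = -190.1%.

-190.1%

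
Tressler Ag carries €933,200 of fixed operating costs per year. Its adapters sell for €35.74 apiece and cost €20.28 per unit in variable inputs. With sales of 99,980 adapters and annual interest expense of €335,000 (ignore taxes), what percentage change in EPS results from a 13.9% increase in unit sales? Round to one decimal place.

Contribution at this volume is 99,980 × €15.46 = €1,545,690.80.
EBIT = €1,545,690.80 − €933,200 = €612,490.80.
After interest of €335,000.00, pre-tax earnings = €277,490.80.
Degree of combined leverage = contribution ÷ (EBIT − I) = €1,545,690.80 ÷ €277,490.80 = 5.5702.
%ΔEPS = DCL × %ΔSales = 5.5702 × +13.9% = +77.4%.

+77.4%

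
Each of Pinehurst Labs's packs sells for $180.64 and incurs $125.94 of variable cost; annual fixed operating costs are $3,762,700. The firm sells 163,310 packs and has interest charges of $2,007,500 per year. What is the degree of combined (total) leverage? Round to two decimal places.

At 163,310 units, contribution = 163,310 × $54.70 = $8,933,057.00.
Subtracting fixed costs: EBIT = $8,933,057.00 − $3,762,700 = $5,170,357.00. Interest = $2,007,500.00, so EBIT − I = $3,162,857.00.
Degree of total leverage = total CM / (EBIT − interest) = $8,933,057.00 / $3,162,857.00 = 2.8244.

2.82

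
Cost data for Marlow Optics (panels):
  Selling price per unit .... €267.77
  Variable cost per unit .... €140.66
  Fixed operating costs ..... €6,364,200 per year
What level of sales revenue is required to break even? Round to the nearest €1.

€13,406,827

Contribution margin per unit = €267.77 − €140.66 = €127.11, a CM ratio of €127.11 ÷ €267.77 = 0.4747.
Break-even revenue = fixed costs × price ÷ CM = €6,364,200 × €267.77 ÷ €127.11 = €13,406,827.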